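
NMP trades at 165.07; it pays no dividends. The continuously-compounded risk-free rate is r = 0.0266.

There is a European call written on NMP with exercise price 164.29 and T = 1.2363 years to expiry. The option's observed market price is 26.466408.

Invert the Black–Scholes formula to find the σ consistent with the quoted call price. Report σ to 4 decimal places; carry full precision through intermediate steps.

At σ = 0.3259 the Black–Scholes value reproduces the quote:
σ√T = 0.3259·√1.2363 = 0.362365
d₁ = (ln(S/K) + (r+σ²/2)T) / (σ√T) = (ln(165.07/164.29) + (0.0266+0.3259²/2)·1.2363) / 0.362365 = (0.004736 + 0.098540) / 0.362365 = 0.285006
d₂ = d₁ − σ√T = 0.285006 − 0.362365 = -0.077359
e^{−rT} = 0.967649
N(d₁) = 0.612180,  N(d₂) = 0.469169
V = S·N(d₁) − K·e^{−rT}·N(d₂) = 101.052599 − 74.586190 = 26.466408 (equal to the quote); since ∂V/∂σ > 0 for all σ, the implied volatility is unique

sigma = 0.3259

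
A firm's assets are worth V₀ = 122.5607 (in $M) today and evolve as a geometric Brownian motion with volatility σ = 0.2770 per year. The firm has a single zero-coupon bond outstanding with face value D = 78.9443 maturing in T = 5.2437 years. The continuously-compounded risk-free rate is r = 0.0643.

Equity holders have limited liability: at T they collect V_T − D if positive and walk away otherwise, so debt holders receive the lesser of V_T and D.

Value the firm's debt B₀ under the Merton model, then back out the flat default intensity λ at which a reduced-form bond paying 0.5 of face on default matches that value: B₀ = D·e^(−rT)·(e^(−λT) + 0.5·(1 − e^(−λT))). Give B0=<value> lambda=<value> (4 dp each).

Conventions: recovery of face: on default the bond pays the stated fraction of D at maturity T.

Apply the equity-as-call identities (strike 78.9443, horizon 5.2437 years):
d₁ = [ln(V₀/D) + (r + σ²/2)T] / (σ√T)
   = [ln(122.5607/78.9443) + (0.0643 + 0.5·0.2770²)·5.2437] / (0.2770·√5.2437)
   = [0.439864 + 0.538342] / 0.634306 = 1.542167
d₂ = d₁ − σ√T = 1.542167 − 0.634306 = 0.907862
N(d₁) = 0.938484,  N(d₂) = 0.818024,  e^(−rT) = 0.713788
E₀ = V₀·N(d₁) − D·e^(−rT)·N(d₂)
   = 122.5607·0.938484 − 78.9443·0.713788·0.818024 = 68.925972
B₀ = V₀ − E₀ = 122.5607 − 68.925972 = 53.634728
e^(−λT) = (B₀·e^(rT)/D − 0.5)/(1 − 0.5) = (53.6347·1.400977/78.9443 − 0.5)/0.5 = 0.90364562
λ = −ln(0.90364562)/5.2437 = 0.019322

B0=53.6347 lambda=0.0193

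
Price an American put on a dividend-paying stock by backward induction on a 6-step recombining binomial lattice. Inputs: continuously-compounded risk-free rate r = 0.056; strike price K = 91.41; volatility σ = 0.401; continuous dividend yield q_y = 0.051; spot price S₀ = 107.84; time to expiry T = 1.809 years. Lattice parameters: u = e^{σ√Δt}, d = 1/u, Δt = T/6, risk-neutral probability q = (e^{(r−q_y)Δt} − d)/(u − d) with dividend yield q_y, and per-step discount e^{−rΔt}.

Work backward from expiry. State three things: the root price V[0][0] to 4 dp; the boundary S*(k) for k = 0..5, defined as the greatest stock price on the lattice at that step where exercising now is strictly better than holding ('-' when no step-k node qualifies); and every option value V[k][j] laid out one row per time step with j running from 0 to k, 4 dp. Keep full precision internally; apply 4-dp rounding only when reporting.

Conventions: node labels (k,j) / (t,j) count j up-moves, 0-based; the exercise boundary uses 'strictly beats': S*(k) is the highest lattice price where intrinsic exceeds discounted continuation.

price = 13.1765
boundary = - - - - 44.6971 55.7063
tree:
13.1765
19.0655 6.4373
26.7627 10.3272 1.8998
36.1844 16.1966 3.5039 0.0000
46.7129 24.6154 6.4624 0.0000 0.0000
55.5464 35.7037 11.9190 0.0000 0.0000 0.0000
62.6341 46.7129 21.9828 0.0000 0.0000 0.0000 0.0000

Δt=0.30150, u=1.24631, d=0.80237, q=0.44857, disc=e^(-rΔt)=0.98326
k=6 terminal: V=max(K-S,0) → 62.6341 46.7129 21.9828 0.0000 0.0000 0.0000 0.0000
k=5: j=0 S=35.8636 intr=55.5464 cont=54.5632 V=55.5464[EX]; j=1 S=55.7063 intr=35.7037 cont=35.0233 V=35.7037[EX]; j=2 S=86.5276 intr=4.8824 cont=11.9190 V=11.9190[hold]; j=3 S=134.4018 intr=0.0000 cont=0.0000 V=0.0000[hold]; j=4 S=208.7639 intr=0.0000 cont=0.0000 V=0.0000[hold]; j=5 S=324.2693 intr=0.0000 cont=0.0000 V=0.0000[hold]  S*(5)=55.7063
k=4: j=0 S=44.6971 intr=46.7129 cont=45.8645 V=46.7129[EX]; j=1 S=69.4272 intr=21.9828 cont=24.6154 V=24.6154[hold]; j=2 S=107.8400 intr=0.0000 cont=6.4624 V=6.4624[hold]; j=3 S=167.5060 intr=0.0000 cont=0.0000 V=0.0000[hold]; j=4 S=260.1840 intr=0.0000 cont=0.0000 V=0.0000[hold]  S*(4)=44.6971
k=3: j=0 S=55.7063 intr=35.7037 cont=36.1844 V=36.1844[hold]; j=1 S=86.5276 intr=4.8824 cont=16.1966 V=16.1966[hold]; j=2 S=134.4018 intr=0.0000 cont=3.5039 V=3.5039[hold]; j=3 S=208.7639 intr=0.0000 cont=0.0000 V=0.0000[hold]  S*(3)=-
k=2: j=0 S=69.4272 intr=21.9828 cont=26.7627 V=26.7627[hold]; j=1 S=107.8400 intr=0.0000 cont=10.3272 V=10.3272[hold]; j=2 S=167.5060 intr=0.0000 cont=1.8998 V=1.8998[hold]  S*(2)=-
k=1: j=0 S=86.5276 intr=4.8824 cont=19.0655 V=19.0655[hold]; j=1 S=134.4018 intr=0.0000 cont=6.4373 V=6.4373[hold]  S*(1)=-
k=0: j=0 S=107.8400 intr=0.0000 cont=13.1765 V=13.1765[hold]  S*(0)=-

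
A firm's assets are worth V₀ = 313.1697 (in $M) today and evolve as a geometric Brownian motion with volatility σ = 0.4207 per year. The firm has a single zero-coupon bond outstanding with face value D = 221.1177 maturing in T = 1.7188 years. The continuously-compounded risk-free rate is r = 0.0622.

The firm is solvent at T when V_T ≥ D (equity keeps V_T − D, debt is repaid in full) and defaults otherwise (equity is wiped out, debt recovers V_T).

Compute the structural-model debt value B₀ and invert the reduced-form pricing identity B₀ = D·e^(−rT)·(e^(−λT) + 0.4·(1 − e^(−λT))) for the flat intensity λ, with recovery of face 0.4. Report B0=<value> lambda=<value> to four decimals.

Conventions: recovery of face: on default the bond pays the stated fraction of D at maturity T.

Apply the equity-as-call identities (strike 221.1177, horizon 1.7188 years):
d₁ = [ln(V₀/D) + (r + σ²/2)T] / (σ√T)
   = [ln(313.1697/221.1177) + (0.0622 + 0.5·0.4207²)·1.7188] / (0.4207·√1.7188)
   = [0.348050 + 0.259013] / 0.551550 = 1.100649
d₂ = d₁ − σ√T = 1.100649 − 0.551550 = 0.549099
N(d₁) = 0.864475,  N(d₂) = 0.708531,  e^(−rT) = 0.898607
E₀ = V₀·N(d₁) − D·e^(−rT)·N(d₂)
   = 313.1697·0.864475 − 221.1177·0.898607·0.708531 = 129.943790
B₀ = V₀ − E₀ = 313.1697 − 129.943790 = 183.225910
e^(−λT) = (B₀·e^(rT)/D − 0.4)/(1 − 0.4) = (183.2259·1.112833/221.1177 − 0.4)/0.6 = 0.87022144
λ = −ln(0.87022144)/1.7188 = 0.080875

B0=183.2259 lambda=0.0809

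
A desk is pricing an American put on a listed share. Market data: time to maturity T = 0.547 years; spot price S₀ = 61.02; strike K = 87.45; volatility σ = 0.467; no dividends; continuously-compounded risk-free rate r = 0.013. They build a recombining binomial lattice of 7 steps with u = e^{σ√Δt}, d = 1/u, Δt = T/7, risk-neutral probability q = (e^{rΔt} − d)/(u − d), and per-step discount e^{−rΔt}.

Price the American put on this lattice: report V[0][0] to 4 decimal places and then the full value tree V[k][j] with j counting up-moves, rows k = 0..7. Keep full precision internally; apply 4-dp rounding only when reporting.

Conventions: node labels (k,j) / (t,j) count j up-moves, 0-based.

price = 27.9121
tree:
27.9121
34.1668 20.9555
40.4517 27.1899 14.0067
46.2035 33.8978 19.7235 7.6237
51.2514 40.4517 26.5743 12.0805 2.6405
55.6815 46.2035 33.8978 18.4159 4.9993 0.0000
59.5694 51.2514 40.4517 26.4300 9.4652 0.0000 0.0000
62.9816 55.6815 46.2035 33.8978 17.9208 0.0000 0.0000 0.0000

params: Δt=0.07814 u=1.13945 d=0.87762 q=0.47129 e^(-rΔt)=0.99898
t_7 payoffs: 62.9816 55.6815 46.2035 33.8978 17.9208 0.0000 0.0000 0.0000
k=6: node(6,0) S=27.8806 payoff=59.5694 vs cont=59.4807 → 59.5694 [stop]  node(6,1) S=36.1986 payoff=51.2514 vs cont=51.1626 → 51.2514 [stop]  node(6,2) S=46.9983 payoff=40.4517 vs cont=40.3629 → 40.4517 [stop]  node(6,3) S=61.0200 payoff=26.4300 vs cont=26.3412 → 26.4300 [stop]  node(6,4) S=79.2250 payoff=8.2250 vs cont=9.4652 → 9.4652 [wait]  node(6,5) S=102.8615 payoff=0.0000 vs cont=0.0000 → 0.0000 [wait]  node(6,6) S=133.5497 payoff=0.0000 vs cont=0.0000 → 0.0000 [wait]
k=5: node(5,0) S=31.7685 payoff=55.6815 vs cont=55.5927 → 55.6815 [stop]  node(5,1) S=41.2465 payoff=46.2035 vs cont=46.1147 → 46.2035 [stop]  node(5,2) S=53.5522 payoff=33.8978 vs cont=33.8090 → 33.8978 [stop]  node(5,3) S=69.5292 payoff=17.9208 vs cont=18.4159 → 18.4159 [wait]  node(5,4) S=90.2729 payoff=0.0000 vs cont=4.9993 → 4.9993 [wait]  node(5,5) S=117.2055 payoff=0.0000 vs cont=0.0000 → 0.0000 [wait]
k=4: node(4,0) S=36.1986 payoff=51.2514 vs cont=51.1626 → 51.2514 [stop]  node(4,1) S=46.9983 payoff=40.4517 vs cont=40.3629 → 40.4517 [stop]  node(4,2) S=61.0200 payoff=26.4300 vs cont=26.5743 → 26.5743 [wait]  node(4,3) S=79.2250 payoff=8.2250 vs cont=12.0805 → 12.0805 [wait]  node(4,4) S=102.8615 payoff=0.0000 vs cont=2.6405 → 2.6405 [wait]
k=3: node(3,0) S=41.2465 payoff=46.2035 vs cont=46.1147 → 46.2035 [stop]  node(3,1) S=53.5522 payoff=33.8978 vs cont=33.8770 → 33.8978 [stop]  node(3,2) S=69.5292 payoff=17.9208 vs cont=19.7235 → 19.7235 [wait]  node(3,3) S=90.2729 payoff=0.0000 vs cont=7.6237 → 7.6237 [wait]
k=2: node(2,0) S=46.9983 payoff=40.4517 vs cont=40.3629 → 40.4517 [stop]  node(2,1) S=61.0200 payoff=26.4300 vs cont=27.1899 → 27.1899 [wait]  node(2,2) S=79.2250 payoff=8.2250 vs cont=14.0067 → 14.0067 [wait]
k=1: node(1,0) S=53.5522 payoff=33.8978 vs cont=34.1668 → 34.1668 [wait]  node(1,1) S=69.5292 payoff=17.9208 vs cont=20.9555 → 20.9555 [wait]
k=0: node(0,0) S=61.0200 payoff=26.4300 vs cont=27.9121 → 27.9121 [wait]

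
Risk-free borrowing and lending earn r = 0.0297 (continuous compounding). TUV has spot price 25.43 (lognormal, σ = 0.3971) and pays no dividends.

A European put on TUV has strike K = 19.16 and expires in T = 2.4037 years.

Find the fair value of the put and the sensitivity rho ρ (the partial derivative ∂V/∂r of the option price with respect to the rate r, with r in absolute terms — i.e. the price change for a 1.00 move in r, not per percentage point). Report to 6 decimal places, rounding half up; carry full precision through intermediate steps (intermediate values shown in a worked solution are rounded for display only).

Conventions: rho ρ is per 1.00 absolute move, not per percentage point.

σ√T = 0.3971·√2.4037 = 0.615659
d₁ = (ln(S/K) + (r+σ²/2)T) / (σ√T) = (ln(25.43/19.16) + (0.0297+0.3971²/2)·2.4037) / 0.615659 = (0.283105 + 0.260908) / 0.615659 = 0.883627
d₂ = d₁ − σ√T = 0.883627 − 0.615659 = 0.267968
e^{−rT} = 0.931099
N(−d₁) = 0.188449,  N(−d₂) = 0.394362
Put price V = K·e^{−rT}·N(−d₂) − S·N(−d₁) = 7.035359 − 4.792254 = 2.243105
ρ = −K·T·e^{−rT}·N(−d₂) = -16.910893

price = 2.243105
ρ = -16.910893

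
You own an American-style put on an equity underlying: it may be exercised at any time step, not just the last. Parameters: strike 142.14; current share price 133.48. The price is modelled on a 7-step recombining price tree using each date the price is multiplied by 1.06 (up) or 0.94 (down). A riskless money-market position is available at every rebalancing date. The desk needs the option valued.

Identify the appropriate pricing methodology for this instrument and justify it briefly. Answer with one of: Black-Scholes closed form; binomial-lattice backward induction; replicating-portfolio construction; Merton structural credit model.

framework: binomial-lattice backward induction

Key observation: the exercise right at every one of the 7 steps is what matters: each node needs max(142.14 − S, continuation), which only the stepwise tree valuation starting from spot 133.48 delivers.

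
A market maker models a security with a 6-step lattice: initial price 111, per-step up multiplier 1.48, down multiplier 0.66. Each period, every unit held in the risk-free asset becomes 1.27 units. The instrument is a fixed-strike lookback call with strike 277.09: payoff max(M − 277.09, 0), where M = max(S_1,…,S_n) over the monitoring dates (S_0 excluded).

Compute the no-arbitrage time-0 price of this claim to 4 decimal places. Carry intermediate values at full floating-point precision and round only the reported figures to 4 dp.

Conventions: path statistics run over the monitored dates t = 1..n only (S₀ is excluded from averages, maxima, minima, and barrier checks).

With p* = (R−d)/(u−d) = 0.7439, sum probability × payoff across the paths and divide by R^6.
Enumerate all 2^6 = 64 price paths (U = up ×1.48, D = down ×0.66); each path with k up-moves has probability p*^k·(1−p*)^(6−k).
DDDDDD: M=73.2600, payoff=0.0000, prob=0.000282
UDDDDD: M=164.2800, payoff=0.0000, prob=0.000819
DUDDDD: M=108.4248, payoff=0.0000, prob=0.000819
UUDDDD: M=243.1344, payoff=0.0000, prob=0.002380
DDUDDD: M=73.2600, payoff=0.0000, prob=0.000819
UDUDDD: M=164.2800, payoff=0.0000, prob=0.002380
DUUDDD: M=160.4687, payoff=0.0000, prob=0.002380
UUUDDD: M=359.8389, payoff=82.7489, prob=0.006915
DDDUDD: M=73.2600, payoff=0.0000, prob=0.000819
UDDUDD: M=164.2800, payoff=0.0000, prob=0.002380
DUDUDD: M=108.4248, payoff=0.0000, prob=0.002380
UUDUDD: M=243.1344, payoff=0.0000, prob=0.006915
DDUUDD: M=105.9093, payoff=0.0000, prob=0.002380
UDUUDD: M=237.4937, payoff=0.0000, prob=0.006915
DUUUDD: M=237.4937, payoff=0.0000, prob=0.006915
UUUUDD: M=532.5616, payoff=255.4716, prob=0.020085
DDDDUD: M=73.2600, payoff=0.0000, prob=0.000819
UDDDUD: M=164.2800, payoff=0.0000, prob=0.002380
DUDDUD: M=108.4248, payoff=0.0000, prob=0.002380
UUDDUD: M=243.1344, payoff=0.0000, prob=0.006915
DDUDUD: M=73.2600, payoff=0.0000, prob=0.002380
UDUDUD: M=164.2800, payoff=0.0000, prob=0.006915
DUUDUD: M=160.4687, payoff=0.0000, prob=0.006915
UUUDUD: M=359.8389, payoff=82.7489, prob=0.020085
DDDUUD: M=73.2600, payoff=0.0000, prob=0.002380
UDDUUD: M=164.2800, payoff=0.0000, prob=0.006915
DUDUUD: M=156.7458, payoff=0.0000, prob=0.006915
UUDUUD: M=351.4906, payoff=74.4006, prob=0.020085
DDUUUD: M=156.7458, payoff=0.0000, prob=0.006915
UDUUUD: M=351.4906, payoff=74.4006, prob=0.020085
DUUUUD: M=351.4906, payoff=74.4006, prob=0.020085
UUUUUD: M=788.1912, payoff=511.1012, prob=0.058343
DDDDDU: M=73.2600, payoff=0.0000, prob=0.000819
UDDDDU: M=164.2800, payoff=0.0000, prob=0.002380
DUDDDU: M=108.4248, payoff=0.0000, prob=0.002380
UUDDDU: M=243.1344, payoff=0.0000, prob=0.006915
DDUDDU: M=73.2600, payoff=0.0000, prob=0.002380
UDUDDU: M=164.2800, payoff=0.0000, prob=0.006915
DUUDDU: M=160.4687, payoff=0.0000, prob=0.006915
UUUDDU: M=359.8389, payoff=82.7489, prob=0.020085
DDDUDU: M=73.2600, payoff=0.0000, prob=0.002380
UDDUDU: M=164.2800, payoff=0.0000, prob=0.006915
DUDUDU: M=108.4248, payoff=0.0000, prob=0.006915
UUDUDU: M=243.1344, payoff=0.0000, prob=0.020085
DDUUDU: M=105.9093, payoff=0.0000, prob=0.006915
UDUUDU: M=237.4937, payoff=0.0000, prob=0.020085
DUUUDU: M=237.4937, payoff=0.0000, prob=0.020085
UUUUDU: M=532.5616, payoff=255.4716, prob=0.058343
DDDDUU: M=73.2600, payoff=0.0000, prob=0.002380
UDDDUU: M=164.2800, payoff=0.0000, prob=0.006915
DUDDUU: M=108.4248, payoff=0.0000, prob=0.006915
UUDDUU: M=243.1344, payoff=0.0000, prob=0.020085
DDUDUU: M=103.4522, payoff=0.0000, prob=0.006915
UDUDUU: M=231.9838, payoff=0.0000, prob=0.020085
DUUDUU: M=231.9838, payoff=0.0000, prob=0.020085
UUUDUU: M=520.2062, payoff=243.1162, prob=0.058343
DDDUUU: M=103.4522, payoff=0.0000, prob=0.006915
UDDUUU: M=231.9838, payoff=0.0000, prob=0.020085
DUDUUU: M=231.9838, payoff=0.0000, prob=0.020085
UUDUUU: M=520.2062, payoff=243.1162, prob=0.058343
DDUUUU: M=231.9838, payoff=0.0000, prob=0.020085
UDUUUU: M=520.2062, payoff=243.1162, prob=0.058343
DUUUUU: M=520.2062, payoff=243.1162, prob=0.058343
UUUUUU: M=1166.5229, payoff=889.4329, prob=0.169471
Price = Σ prob·payoff / R^6 = 265.703565 / 4.195873 = 63.3250

price = 63.3250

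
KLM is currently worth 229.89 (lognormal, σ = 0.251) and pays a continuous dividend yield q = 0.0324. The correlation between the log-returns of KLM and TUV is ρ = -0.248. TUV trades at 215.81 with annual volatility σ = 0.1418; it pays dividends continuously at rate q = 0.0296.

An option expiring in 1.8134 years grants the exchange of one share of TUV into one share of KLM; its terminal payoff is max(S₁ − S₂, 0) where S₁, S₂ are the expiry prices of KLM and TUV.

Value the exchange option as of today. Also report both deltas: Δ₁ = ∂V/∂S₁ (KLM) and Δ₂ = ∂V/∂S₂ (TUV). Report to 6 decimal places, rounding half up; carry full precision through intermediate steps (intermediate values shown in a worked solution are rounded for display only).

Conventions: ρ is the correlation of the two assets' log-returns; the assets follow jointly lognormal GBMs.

exchange price = 42.095490
Δ1 = 0.600389
Δ2 = -0.444501

σ_eff = √(σ₁² + σ₂² − 2ρσ₁σ₂) = √(0.251² + 0.1418² − 2·-0.248·0.251·0.1418) = 0.317430
d₁ = (ln(S₁/S₂) + (q₂ − q₁ + σ_eff²/2)T) / (σ_eff√T) = (ln(229.89/215.81) + (0.0296 − 0.0324 + 0.050381)·1.8134) / 0.427459 = 0.349708
d₂ = d₁ − σ_eff√T = 0.349708 − 0.427459 = -0.077752
N(d₁) = 0.636721,  N(d₂) = 0.469013
V = S₁·e^{−q₁T}·N(d₁) − S₂·e^{−q₂T}·N(d₂) = 138.023356 − 95.927866 = 42.095490
Key observation: pricing in TUV-units makes this a unit-strike call on the ratio S₁/S₂ — the risk-free rate cancels and cannot affect the value.
Δ₁ = e^{−q₁T}·N(d₁) = 0.600389;  Δ₂ = −e^{−q₂T}·N(d₂) = -0.444501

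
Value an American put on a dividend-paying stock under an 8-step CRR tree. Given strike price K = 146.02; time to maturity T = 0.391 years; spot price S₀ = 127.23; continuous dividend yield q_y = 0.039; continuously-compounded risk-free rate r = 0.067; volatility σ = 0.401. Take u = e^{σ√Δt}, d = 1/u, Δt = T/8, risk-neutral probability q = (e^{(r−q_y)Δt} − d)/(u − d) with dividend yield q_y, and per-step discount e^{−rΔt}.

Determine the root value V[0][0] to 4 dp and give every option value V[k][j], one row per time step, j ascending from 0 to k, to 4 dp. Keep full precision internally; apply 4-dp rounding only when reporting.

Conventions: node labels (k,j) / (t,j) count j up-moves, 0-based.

params: Δt=0.04888 u=1.09270 d=0.91516 q=0.48557 e^(-rΔt)=0.99673
t_8 payoffs: 83.4190 71.2748 56.7747 39.4616 18.7900 0.0000 0.0000 0.0000 0.0000
k=7: node(7,0) S=68.4042 payoff=77.6158 vs cont=77.2687 → 77.6158 [stop]  node(7,1) S=81.6741 payoff=64.3459 vs cont=64.0240 → 64.3459 [stop]  node(7,2) S=97.5184 payoff=48.5016 vs cont=48.2099 → 48.5016 [stop]  node(7,3) S=116.4363 payoff=29.5837 vs cont=29.3280 → 29.5837 [stop]  node(7,4) S=139.0242 payoff=6.9958 vs cont=9.6346 → 9.6346 [wait]  node(7,5) S=165.9941 payoff=0.0000 vs cont=0.0000 → 0.0000 [wait]  node(7,6) S=198.1958 payoff=0.0000 vs cont=0.0000 → 0.0000 [wait]  node(7,7) S=236.6446 payoff=0.0000 vs cont=0.0000 → 0.0000 [wait]
k=6: node(6,0) S=74.7452 payoff=71.2748 vs cont=70.9397 → 71.2748 [stop]  node(6,1) S=89.2453 payoff=56.7747 vs cont=56.4672 → 56.7747 [stop]  node(6,2) S=106.5584 payoff=39.4616 vs cont=39.1872 → 39.4616 [stop]  node(6,3) S=127.2300 payoff=18.7900 vs cont=19.8321 → 19.8321 [wait]  node(6,4) S=151.9118 payoff=0.0000 vs cont=4.9402 → 4.9402 [wait]  node(6,5) S=181.3817 payoff=0.0000 vs cont=0.0000 → 0.0000 [wait]  node(6,6) S=216.5686 payoff=0.0000 vs cont=0.0000 → 0.0000 [wait]
k=5: node(5,0) S=81.6741 payoff=64.3459 vs cont=64.0240 → 64.3459 [stop]  node(5,1) S=97.5184 payoff=48.5016 vs cont=48.2099 → 48.5016 [stop]  node(5,2) S=116.4363 payoff=29.5837 vs cont=29.8324 → 29.8324 [wait]  node(5,3) S=139.0242 payoff=6.9958 vs cont=12.5599 → 12.5599 [wait]  node(5,4) S=165.9941 payoff=0.0000 vs cont=2.5331 → 2.5331 [wait]  node(5,5) S=198.1958 payoff=0.0000 vs cont=0.0000 → 0.0000 [wait]
k=4: node(4,0) S=89.2453 payoff=56.7747 vs cont=56.4672 → 56.7747 [stop]  node(4,1) S=106.5584 payoff=39.4616 vs cont=39.3075 → 39.4616 [stop]  node(4,2) S=127.2300 payoff=18.7900 vs cont=21.3753 → 21.3753 [wait]  node(4,3) S=151.9118 payoff=0.0000 vs cont=7.6661 → 7.6661 [wait]  node(4,4) S=181.3817 payoff=0.0000 vs cont=1.2989 → 1.2989 [wait]
k=3: node(3,0) S=97.5184 payoff=48.5016 vs cont=48.2099 → 48.5016 [stop]  node(3,1) S=116.4363 payoff=29.5837 vs cont=30.5793 → 30.5793 [wait]  node(3,2) S=139.0242 payoff=6.9958 vs cont=14.6705 → 14.6705 [wait]  node(3,3) S=165.9941 payoff=0.0000 vs cont=4.5594 → 4.5594 [wait]
k=2: node(2,0) S=106.5584 payoff=39.4616 vs cont=39.6690 → 39.6690 [wait]  node(2,1) S=127.2300 payoff=18.7900 vs cont=22.7798 → 22.7798 [wait]  node(2,2) S=151.9118 payoff=0.0000 vs cont=9.7290 → 9.7290 [wait]
k=1: node(1,0) S=116.4363 payoff=29.5837 vs cont=31.3653 → 31.3653 [wait]  node(1,1) S=139.0242 payoff=6.9958 vs cont=16.3890 → 16.3890 [wait]
k=0: node(0,0) S=127.2300 payoff=18.7900 vs cont=24.0146 → 24.0146 [wait]

price = 24.0146
tree:
24.0146
31.3653 16.3890
39.6690 22.7798 9.7290
48.5016 30.5793 14.6705 4.5594
56.7747 39.4616 21.3753 7.6661 1.2989
64.3459 48.5016 29.8324 12.5599 2.5331 0.0000
71.2748 56.7747 39.4616 19.8321 4.9402 0.0000 0.0000
77.6158 64.3459 48.5016 29.5837 9.6346 0.0000 0.0000 0.0000
83.4190 71.2748 56.7747 39.4616 18.7900 0.0000 0.0000 0.0000 0.0000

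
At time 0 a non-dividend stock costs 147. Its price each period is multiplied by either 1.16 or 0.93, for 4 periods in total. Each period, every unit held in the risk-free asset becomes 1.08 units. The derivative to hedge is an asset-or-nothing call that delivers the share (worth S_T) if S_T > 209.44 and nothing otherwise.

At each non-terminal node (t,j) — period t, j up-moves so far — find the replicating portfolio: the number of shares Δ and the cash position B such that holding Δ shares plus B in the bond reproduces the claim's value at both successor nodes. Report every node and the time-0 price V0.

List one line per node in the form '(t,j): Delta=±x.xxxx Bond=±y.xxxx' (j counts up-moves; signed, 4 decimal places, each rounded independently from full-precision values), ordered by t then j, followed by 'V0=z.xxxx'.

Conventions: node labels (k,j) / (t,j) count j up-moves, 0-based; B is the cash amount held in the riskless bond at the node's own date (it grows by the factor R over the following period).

(0,0): Delta=2.5674 Bond=-281.4781
(1,0): Delta=2.4747 Bond=-291.3298
(1,1): Delta=2.6070 Bond=-310.7518
(2,0): Delta=0.0000 Bond=0.0000
(2,1): Delta=3.5329 Bond=-482.4422
(2,2): Delta=2.2111 Bond=-257.3025
(3,0): Delta=0.0000 Bond=0.0000
(3,1): Delta=0.0000 Bond=0.0000
(3,2): Delta=5.0435 Bond=-798.9243
(3,3): Delta=1.0000 Bond=0.0000
V0=95.9252

No-arbitrage ⇒ martingale measure with p* = (R−d)/(u−d) = 0.6522.
At maturity the claim pays: V(4,0)=0.0000, V(4,1)=0.0000, V(4,2)=0.0000, V(4,3)=213.3901, V(4,4)=266.1640
  t=3,j=0: stock 118.2405 → up 137.1590 (V=0.0000), down 109.9636 (V=0.0000). Price 0.0000; hedge Δ=0.0000, bond B=0.0000.
  t=3,j=1: stock 147.4827 → up 171.0800 (V=0.0000), down 137.1590 (V=0.0000). Price 0.0000; hedge Δ=0.0000, bond B=0.0000.
  t=3,j=2: stock 183.9570 → up 213.3901 (V=213.3901), down 171.0800 (V=0.0000). Price 128.8588; hedge Δ=5.0435, bond B=-798.9243.
  t=3,j=3: stock 229.4517 → up 266.1640 (V=266.1640), down 213.3901 (V=213.3901). Price 229.4517; hedge Δ=1.0000, bond B=0.0000.
  t=2,j=0: stock 127.1403 → up 147.4827 (V=0.0000), down 118.2405 (V=0.0000). Price 0.0000; hedge Δ=0.0000, bond B=0.0000.
  t=2,j=1: stock 158.5836 → up 183.9570 (V=128.8588), down 147.4827 (V=0.0000). Price 77.8133; hedge Δ=3.5329, bond B=-482.4422.
  t=2,j=2: stock 197.8032 → up 229.4517 (V=229.4517), down 183.9570 (V=128.8588). Price 180.0582; hedge Δ=2.2111, bond B=-257.3025.
  t=1,j=0: stock 136.7100 → up 158.5836 (V=77.8133), down 127.1403 (V=0.0000). Price 46.9887; hedge Δ=2.4747, bond B=-291.3298.
  t=1,j=1: stock 170.5200 → up 197.8032 (V=180.0582), down 158.5836 (V=77.8133). Price 133.7914; hedge Δ=2.6070, bond B=-310.7518.
  t=0,j=0: stock 147.0000 → up 170.5200 (V=133.7914), down 136.7100 (V=46.9887). Price 95.9252; hedge Δ=2.5674, bond B=-281.4781.
Check: Δ(0,0)·S0 + B(0,0) = 95.9252 = V0.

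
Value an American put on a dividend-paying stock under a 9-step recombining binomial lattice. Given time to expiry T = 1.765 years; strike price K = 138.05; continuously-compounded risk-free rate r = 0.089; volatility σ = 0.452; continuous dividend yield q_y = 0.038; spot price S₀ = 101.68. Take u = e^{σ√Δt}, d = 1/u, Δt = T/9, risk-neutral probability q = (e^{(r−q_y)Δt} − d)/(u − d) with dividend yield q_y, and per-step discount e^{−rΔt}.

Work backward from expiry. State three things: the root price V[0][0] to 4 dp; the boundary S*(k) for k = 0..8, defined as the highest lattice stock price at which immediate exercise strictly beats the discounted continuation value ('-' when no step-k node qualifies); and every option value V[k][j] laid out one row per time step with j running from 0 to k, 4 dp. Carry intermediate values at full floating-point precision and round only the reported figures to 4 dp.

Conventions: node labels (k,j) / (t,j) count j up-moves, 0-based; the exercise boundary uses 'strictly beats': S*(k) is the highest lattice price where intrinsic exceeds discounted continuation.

Δt=0.19611, u=1.22161, d=0.81860, q=0.47507, disc=e^(-rΔt)=0.98270
k=9 terminal: V=max(K-S,0) → 121.2674 113.0051 100.6750 82.2746 54.8152 13.8372 0.0000 0.0000 0.0000 0.0000
k=8: j=0 S=20.5017 intr=117.5483 cont=115.3120 V=117.5483[EX]; j=1 S=30.5950 intr=107.4550 cont=105.2935 V=107.4550[EX]; j=2 S=45.6575 intr=92.3925 cont=90.3429 V=92.3925[EX]; j=3 S=68.1356 intr=69.9144 cont=68.0317 V=69.9144[EX]; j=4 S=101.6800 intr=36.3700 cont=34.7363 V=36.3700[EX]; j=5 S=151.7390 intr=0.0000 cont=7.1379 V=7.1379[hold]; j=6 S=226.4430 intr=0.0000 cont=0.0000 V=0.0000[hold]; j=7 S=337.9252 intr=0.0000 cont=0.0000 V=0.0000[hold]; j=8 S=504.2922 intr=0.0000 cont=0.0000 V=0.0000[hold]  S*(8)=101.6800
k=7: j=0 S=25.0449 intr=113.0051 cont=110.8024 V=113.0051[EX]; j=1 S=37.3750 intr=100.6750 cont=98.5639 V=100.6750[EX]; j=2 S=55.7754 intr=82.2746 cont=80.3001 V=82.2746[EX]; j=3 S=83.2348 intr=54.8152 cont=53.0446 V=54.8152[EX]; j=4 S=124.2128 intr=13.8372 cont=22.0938 V=22.0938[hold]; j=5 S=185.3651 intr=0.0000 cont=3.6821 V=3.6821[hold]; j=6 S=276.6239 intr=0.0000 cont=0.0000 V=0.0000[hold]; j=7 S=412.8111 intr=0.0000 cont=0.0000 V=0.0000[hold]  S*(7)=83.2348
k=6: j=0 S=30.5950 intr=107.4550 cont=105.2935 V=107.4550[EX]; j=1 S=45.6575 intr=92.3925 cont=90.3429 V=92.3925[EX]; j=2 S=68.1356 intr=69.9144 cont=68.0317 V=69.9144[EX]; j=3 S=101.6800 intr=36.3700 cont=38.5909 V=38.5909[hold]; j=4 S=151.7390 intr=0.0000 cont=13.1161 V=13.1161[hold]; j=5 S=226.4430 intr=0.0000 cont=1.8994 V=1.8994[hold]; j=6 S=337.9252 intr=0.0000 cont=0.0000 V=0.0000[hold]  S*(6)=68.1356
k=5: j=0 S=37.3750 intr=100.6750 cont=98.5639 V=100.6750[EX]; j=1 S=55.7754 intr=82.2746 cont=80.3001 V=82.2746[EX]; j=2 S=83.2348 intr=54.8152 cont=54.0814 V=54.8152[EX]; j=3 S=124.2128 intr=13.8372 cont=26.0303 V=26.0303[hold]; j=4 S=185.3651 intr=0.0000 cont=7.6527 V=7.6527[hold]; j=5 S=276.6239 intr=0.0000 cont=0.9798 V=0.9798[hold]  S*(5)=83.2348
k=4: j=0 S=45.6575 intr=92.3925 cont=90.3429 V=92.3925[EX]; j=1 S=68.1356 intr=69.9144 cont=68.0317 V=69.9144[EX]; j=2 S=101.6800 intr=36.3700 cont=40.4287 V=40.4287[hold]; j=3 S=151.7390 intr=0.0000 cont=17.0004 V=17.0004[hold]; j=4 S=226.4430 intr=0.0000 cont=4.4051 V=4.4051[hold]  S*(4)=68.1356
k=3: j=0 S=55.7754 intr=82.2746 cont=80.3001 V=82.2746[EX]; j=1 S=83.2348 intr=54.8152 cont=54.9394 V=54.9394[hold]; j=2 S=124.2128 intr=13.8372 cont=28.7917 V=28.7917[hold]; j=3 S=185.3651 intr=0.0000 cont=10.8261 V=10.8261[hold]  S*(3)=55.7754
k=2: j=0 S=68.1356 intr=69.9144 cont=68.0897 V=69.9144[EX]; j=1 S=101.6800 intr=36.3700 cont=41.7818 V=41.7818[hold]; j=2 S=151.7390 intr=0.0000 cont=19.9064 V=19.9064[hold]  S*(2)=68.1356
k=1: j=0 S=83.2348 intr=54.8152 cont=55.5711 V=55.5711[hold]; j=1 S=124.2128 intr=13.8372 cont=30.8464 V=30.8464[hold]  S*(1)=-
k=0: j=0 S=101.6800 intr=36.3700 cont=43.0669 V=43.0669[hold]  S*(0)=-

price = 43.0669
boundary = - - 68.1356 55.7754 68.1356 83.2348 68.1356 83.2348 101.6800
tree:
43.0669
55.5711 30.8464
69.9144 41.7818 19.9064
82.2746 54.9394 28.7917 10.8261
92.3925 69.9144 40.4287 17.0004 4.4051
100.6750 82.2746 54.8152 26.0303 7.6527 0.9798
107.4550 92.3925 69.9144 38.5909 13.1161 1.8994 0.0000
113.0051 100.6750 82.2746 54.8152 22.0938 3.6821 0.0000 0.0000
117.5483 107.4550 92.3925 69.9144 36.3700 7.1379 0.0000 0.0000 0.0000
121.2674 113.0051 100.6750 82.2746 54.8152 13.8372 0.0000 0.0000 0.0000 0.0000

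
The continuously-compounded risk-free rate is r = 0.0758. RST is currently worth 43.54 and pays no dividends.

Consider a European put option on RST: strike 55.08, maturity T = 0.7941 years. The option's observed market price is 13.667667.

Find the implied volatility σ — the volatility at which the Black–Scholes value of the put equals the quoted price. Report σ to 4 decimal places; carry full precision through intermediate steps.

At σ = 0.5307 the Black–Scholes value reproduces the quote:
σ√T = 0.5307·√0.7941 = 0.472919
d₁ = (ln(S/K) + (r+σ²/2)T) / (σ√T) = (ln(43.54/55.08) + (0.0758+0.5307²/2)·0.7941) / 0.472919 = (-0.235107 + 0.172019) / 0.472919 = -0.133401
d₂ = d₁ − σ√T = -0.133401 − 0.472919 = -0.606320
e^{−rT} = 0.941583
N(−d₁) = 0.553062,  N(−d₂) = 0.727849
V = K·e^{−rT}·N(−d₂) − S·N(−d₁) = 37.747975 − 24.080308 = 13.667667 (the quoted price), and the Black–Scholes price is strictly increasing in σ, so σ is unique

sigma = 0.5307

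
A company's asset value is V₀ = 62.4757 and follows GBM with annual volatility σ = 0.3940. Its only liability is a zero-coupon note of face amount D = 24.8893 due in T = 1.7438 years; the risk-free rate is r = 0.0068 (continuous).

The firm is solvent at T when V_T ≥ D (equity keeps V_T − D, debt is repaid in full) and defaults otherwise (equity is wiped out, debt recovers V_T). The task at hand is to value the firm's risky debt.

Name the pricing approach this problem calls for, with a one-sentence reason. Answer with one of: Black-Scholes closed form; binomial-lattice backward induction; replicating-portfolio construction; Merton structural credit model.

framework: Merton structural credit model

Key observation: the question is about default risk generated by asset-value dynamics against a debt face of 24.8893 — the structural framework prices exactly that.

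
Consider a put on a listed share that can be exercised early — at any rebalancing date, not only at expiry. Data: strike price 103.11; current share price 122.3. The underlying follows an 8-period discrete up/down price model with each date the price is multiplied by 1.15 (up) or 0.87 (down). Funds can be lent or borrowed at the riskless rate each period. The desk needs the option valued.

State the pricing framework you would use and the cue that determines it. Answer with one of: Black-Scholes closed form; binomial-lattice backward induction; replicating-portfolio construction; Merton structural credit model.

framework: binomial-lattice backward induction

Key observation: early exercise of the strike-103.11 put must be checked at each of the 8 dates (spot 122.3), which forces a node-by-node comparison of intrinsic and continuation value backward from expiry.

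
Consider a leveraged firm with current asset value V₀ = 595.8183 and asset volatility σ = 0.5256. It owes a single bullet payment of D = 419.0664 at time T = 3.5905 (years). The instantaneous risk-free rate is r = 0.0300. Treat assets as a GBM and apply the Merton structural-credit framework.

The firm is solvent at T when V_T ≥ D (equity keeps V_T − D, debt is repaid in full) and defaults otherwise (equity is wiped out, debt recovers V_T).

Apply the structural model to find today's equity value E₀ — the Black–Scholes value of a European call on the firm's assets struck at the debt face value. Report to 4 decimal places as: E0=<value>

Apply the equity-as-call identities (strike 419.0664, horizon 3.5905 years):
d₁ = [ln(V₀/D) + (r + σ²/2)T] / (σ√T)
   = [ln(595.8183/419.0664) + (0.0300 + 0.5·0.5256²)·3.5905] / (0.5256·√3.5905)
   = [0.351906 + 0.603662] / 0.995939 = 0.959465
d₂ = d₁ − σ√T = 0.959465 − 0.995939 = -0.036474
N(d₁) = 0.831338,  N(d₂) = 0.485452,  e^(−rT) = 0.897883
E₀ = V₀·N(d₁) − D·e^(−rT)·N(d₂)
   = 595.8183·0.831338 − 419.0664·0.897883·0.485452 = 312.663806

E0=312.6638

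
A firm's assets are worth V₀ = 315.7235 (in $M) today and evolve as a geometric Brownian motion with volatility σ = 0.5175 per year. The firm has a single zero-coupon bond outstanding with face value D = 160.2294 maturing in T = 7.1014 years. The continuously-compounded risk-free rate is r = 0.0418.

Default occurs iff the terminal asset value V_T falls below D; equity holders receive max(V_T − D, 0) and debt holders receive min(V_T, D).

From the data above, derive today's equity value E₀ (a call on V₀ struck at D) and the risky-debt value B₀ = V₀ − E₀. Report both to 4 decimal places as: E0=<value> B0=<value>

E0=229.6939 B0=86.0296

Apply the equity-as-call identities (strike 160.2294, horizon 7.1014 years):
d₁ = [ln(V₀/D) + (r + σ²/2)T] / (σ√T)
   = [ln(315.7235/160.2294) + (0.0418 + 0.5·0.5175²)·7.1014] / (0.5175·√7.1014)
   = [0.678260 + 1.247738] / 1.379057 = 1.396605
d₂ = d₁ − σ√T = 1.396605 − 1.379057 = 0.017548
N(d₁) = 0.918734,  N(d₂) = 0.507000,  e^(−rT) = 0.743164
E₀ = V₀·N(d₁) − D·e^(−rT)·N(d₂)
   = 315.7235·0.918734 − 160.2294·0.743164·0.507000 = 229.693940
B₀ = V₀ − E₀ = 315.7235 − 229.693940 = 86.029560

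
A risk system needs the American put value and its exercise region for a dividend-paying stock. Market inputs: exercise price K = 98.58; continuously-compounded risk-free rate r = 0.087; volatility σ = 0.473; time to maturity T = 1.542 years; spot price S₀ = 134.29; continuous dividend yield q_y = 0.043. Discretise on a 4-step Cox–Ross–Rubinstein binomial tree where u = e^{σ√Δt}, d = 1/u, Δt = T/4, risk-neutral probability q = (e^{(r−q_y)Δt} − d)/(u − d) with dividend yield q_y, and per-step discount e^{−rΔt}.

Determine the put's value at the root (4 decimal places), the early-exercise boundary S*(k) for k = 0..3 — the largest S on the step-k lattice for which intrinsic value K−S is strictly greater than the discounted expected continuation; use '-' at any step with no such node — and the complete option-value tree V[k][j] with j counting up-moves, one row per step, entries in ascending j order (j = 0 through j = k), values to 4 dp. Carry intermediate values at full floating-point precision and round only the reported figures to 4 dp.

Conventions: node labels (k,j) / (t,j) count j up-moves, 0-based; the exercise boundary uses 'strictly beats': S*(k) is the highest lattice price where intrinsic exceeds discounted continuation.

price = 10.8709
boundary = - - - 55.6434
tree:
10.8709
17.7353 3.4891
28.1484 6.6303 0.0000
42.9366 12.5995 0.0000 0.0000
57.0970 23.9425 0.0000 0.0000 0.0000

Δt=0.38550  u=1.34135  d=0.74552  q=0.45581  discount=0.96702
step 4 (expiry): payoffs max(K−S,0) = 57.0970 23.9425 0.0000 0.0000 0.0000
step 3: (k=3,j=0): S=55.6434, K−S=42.9366, hold=40.6000 ⇒ V=42.9366 exercise | (k=3,j=1): S=100.1153, K−S=0.0000, hold=12.5995 ⇒ V=12.5995 continue | (k=3,j=2): S=180.1304, K−S=0.0000, hold=0.0000 ⇒ V=0.0000 continue | (k=3,j=3): S=324.0959, K−S=0.0000, hold=0.0000 ⇒ V=0.0000 continue  boundary S*=55.6434
step 2: (k=2,j=0): S=74.6375, K−S=23.9425, hold=28.1484 ⇒ V=28.1484 continue | (k=2,j=1): S=134.2900, K−S=0.0000, hold=6.6303 ⇒ V=6.6303 continue | (k=2,j=2): S=241.6185, K−S=0.0000, hold=0.0000 ⇒ V=0.0000 continue  boundary S*=-
step 1: (k=1,j=0): S=100.1153, K−S=0.0000, hold=17.7353 ⇒ V=17.7353 continue | (k=1,j=1): S=180.1304, K−S=0.0000, hold=3.4891 ⇒ V=3.4891 continue  boundary S*=-
step 0: (k=0,j=0): S=134.2900, K−S=0.0000, hold=10.8709 ⇒ V=10.8709 continue  boundary S*=-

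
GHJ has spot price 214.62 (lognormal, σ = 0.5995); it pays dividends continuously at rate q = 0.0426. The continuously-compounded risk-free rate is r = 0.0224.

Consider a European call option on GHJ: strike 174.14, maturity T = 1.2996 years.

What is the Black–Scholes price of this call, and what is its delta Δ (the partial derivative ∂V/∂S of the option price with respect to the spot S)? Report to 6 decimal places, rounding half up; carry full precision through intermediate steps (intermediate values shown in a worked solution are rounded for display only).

price = 68.424125
Δ = 0.689529

σ√T = 0.5995·√1.2996 = 0.683430
d₁ = (ln(S/K) + (r−q+σ²/2)T) / (σ√T) = (ln(214.62/174.14) + (0.0224−0.0426+0.5995²/2)·1.2996) / 0.683430 = (0.209009 + 0.207286) / 0.683430 = 0.609127
d₂ = d₁ − σ√T = 0.609127 − 0.683430 = -0.074303
e^{−rT} = 0.971309
e^{−qT} = 0.946142
N(d₁) = 0.728780,  N(d₂) = 0.470385
Call price V = S·e^{−qT}·N(d₁) − K·e^{−rT}·N(d₂) = 147.986729 − 79.562604 = 68.424125
Δ = e^{−qT}·N(d₁) = 0.689529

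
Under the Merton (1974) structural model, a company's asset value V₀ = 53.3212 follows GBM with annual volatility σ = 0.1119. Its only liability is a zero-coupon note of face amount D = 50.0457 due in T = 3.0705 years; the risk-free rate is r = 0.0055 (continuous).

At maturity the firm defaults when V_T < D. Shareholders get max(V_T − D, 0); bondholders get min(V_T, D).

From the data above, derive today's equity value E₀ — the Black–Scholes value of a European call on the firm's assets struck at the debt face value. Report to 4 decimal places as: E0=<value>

Apply the equity-as-call identities (strike 50.0457, horizon 3.0705 years):
d₁ = [ln(V₀/D) + (r + σ²/2)T] / (σ√T)
   = [ln(53.3212/50.0457) + (0.0055 + 0.5·0.1119²)·3.0705] / (0.1119·√3.0705)
   = [0.063397 + 0.036112] / 0.196081 = 0.507490
d₂ = d₁ − σ√T = 0.507490 − 0.196081 = 0.311409
N(d₁) = 0.694095,  N(d₂) = 0.622255,  e^(−rT) = 0.983254
E₀ = V₀·N(d₁) − D·e^(−rT)·N(d₂)
   = 53.3212·0.694095 − 50.0457·0.983254·0.622255 = 6.390238

E0=6.3902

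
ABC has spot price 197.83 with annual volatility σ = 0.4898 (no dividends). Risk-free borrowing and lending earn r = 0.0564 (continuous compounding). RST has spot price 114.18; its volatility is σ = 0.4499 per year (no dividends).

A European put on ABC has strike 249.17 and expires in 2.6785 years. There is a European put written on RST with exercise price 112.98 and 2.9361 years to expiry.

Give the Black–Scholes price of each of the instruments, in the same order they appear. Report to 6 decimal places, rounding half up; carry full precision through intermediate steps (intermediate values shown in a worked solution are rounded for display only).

price(ABC put K=249.17) = 72.667707
price(RST put K=112.98) = 23.053526

[ABC put K=249.17]
σ√T = 0.4898·√2.6785 = 0.801613
d₁ = (ln(S/K) + (r+σ²/2)T) / (σ√T) = (ln(197.83/249.17) + (0.0564+0.4898²/2)·2.6785) / 0.801613 = (-0.230727 + 0.472359) / 0.801613 = 0.301432
d₂ = d₁ − σ√T = 0.301432 − 0.801613 = -0.500181
e^{−rT} = 0.859790
N(−d₁) = 0.381543,  N(−d₂) = 0.691526
price = K·e^{−rT}·N(−d₂) − S·N(−d₁) = 148.148285 − 75.480577 = 72.667707
[RST put K=112.98]
σ√T = 0.4499·√2.9361 = 0.770906
d₁ = (ln(S/K) + (r+σ²/2)T) / (σ√T) = (ln(114.18/112.98) + (0.0564+0.4499²/2)·2.9361) / 0.770906 = (0.010565 + 0.462744) / 0.770906 = 0.613965
d₂ = d₁ − σ√T = 0.613965 − 0.770906 = -0.156941
e^{−rT} = 0.847388
N(−d₁) = 0.269619,  N(−d₂) = 0.562354
price = K·e^{−rT}·N(−d₂) − S·N(−d₁) = 53.838645 − 30.785118 = 23.053526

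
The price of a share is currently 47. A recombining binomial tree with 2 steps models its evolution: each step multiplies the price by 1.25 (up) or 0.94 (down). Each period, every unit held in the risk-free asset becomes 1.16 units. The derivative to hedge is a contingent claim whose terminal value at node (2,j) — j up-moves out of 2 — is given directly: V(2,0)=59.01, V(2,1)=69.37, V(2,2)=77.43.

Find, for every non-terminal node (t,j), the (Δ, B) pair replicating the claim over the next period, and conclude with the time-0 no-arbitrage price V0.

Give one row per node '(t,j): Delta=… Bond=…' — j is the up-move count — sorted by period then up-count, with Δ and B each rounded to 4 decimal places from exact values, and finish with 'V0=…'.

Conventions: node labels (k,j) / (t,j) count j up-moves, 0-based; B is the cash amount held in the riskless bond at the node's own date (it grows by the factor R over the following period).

(0,0): Delta=0.5164 Bond=29.6503
(1,0): Delta=0.7564 Bond=23.7895
(1,1): Delta=0.4426 Bond=38.7328
V0=53.9210

Under the risk-neutral measure, an up-move has probability p* = (R−d)/(u−d) = 0.7097 and values discount at R = 1.16.
Expiry values: V(2,0)=59.0100, V(2,1)=69.3700, V(2,2)=77.4300
  t=1,j=0: stock 44.1800 → up 55.2250 (V=69.3700), down 41.5292 (V=59.0100). Price 57.2088; hedge Δ=0.7564, bond B=23.7895.
  t=1,j=1: stock 58.7500 → up 73.4375 (V=77.4300), down 55.2250 (V=69.3700). Price 64.7328; hedge Δ=0.4426, bond B=38.7328.
  t=0,j=0: stock 47.0000 → up 58.7500 (V=64.7328), down 44.1800 (V=57.2088). Price 53.9210; hedge Δ=0.5164, bond B=29.6503.
As a check, the time-0 holding Δ(0,0)·S0 + B(0,0) comes to 53.9210 — exactly V0.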